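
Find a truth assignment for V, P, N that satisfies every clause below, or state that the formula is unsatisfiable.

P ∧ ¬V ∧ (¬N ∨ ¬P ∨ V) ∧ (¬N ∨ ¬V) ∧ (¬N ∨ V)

Unit clause (P) forces P = True.
Unit clause (¬V) forces V = False.
In (¬N ∨ ¬P ∨ V) only ¬N is left, so N = False.
All clauses satisfied.

V = False; P = True; N = False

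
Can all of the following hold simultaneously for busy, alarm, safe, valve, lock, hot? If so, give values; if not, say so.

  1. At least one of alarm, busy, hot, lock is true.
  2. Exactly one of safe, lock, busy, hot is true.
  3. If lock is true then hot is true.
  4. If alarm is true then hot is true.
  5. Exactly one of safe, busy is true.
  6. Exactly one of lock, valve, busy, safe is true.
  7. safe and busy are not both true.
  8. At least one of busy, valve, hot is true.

busy: True, alarm: False, safe: False, valve: False, lock: False, hot: False

  (1) {alarm, busy, hot, lock}: 1 true — at least one ✓
  (2) {safe, lock, busy, hot}: 1 true — exactly one ✓
  (3) lock=F ⇒ hot: vacuous ✓
  (4) alarm=F ⇒ hot: vacuous ✓
  (5) {safe, busy}: 1 true — exactly one ✓
  (6) {lock, valve, busy, safe}: 1 true — exactly one ✓
  (7) safe=F, busy=T — not both ✓
  (8) {busy, valve, hot}: 1 true — at least one ✓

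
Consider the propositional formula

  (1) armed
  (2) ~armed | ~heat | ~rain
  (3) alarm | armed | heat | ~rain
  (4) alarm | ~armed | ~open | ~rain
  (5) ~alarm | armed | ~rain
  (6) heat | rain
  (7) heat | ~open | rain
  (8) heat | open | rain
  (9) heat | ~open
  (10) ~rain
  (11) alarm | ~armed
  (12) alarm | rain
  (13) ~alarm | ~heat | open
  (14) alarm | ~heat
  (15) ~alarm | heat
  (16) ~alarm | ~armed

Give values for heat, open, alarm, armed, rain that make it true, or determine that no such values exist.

Case alarm = True:
  (armed) forces armed = True.
  Clause (~alarm | ~armed) is falsified — contradiction.
Case alarm = False:
  (armed) forces armed = True.
  Clause (alarm | ~armed) is falsified — contradiction.
Both cases fail, so the formula is unsatisfiable.

Unsatisfiable — no assignment works.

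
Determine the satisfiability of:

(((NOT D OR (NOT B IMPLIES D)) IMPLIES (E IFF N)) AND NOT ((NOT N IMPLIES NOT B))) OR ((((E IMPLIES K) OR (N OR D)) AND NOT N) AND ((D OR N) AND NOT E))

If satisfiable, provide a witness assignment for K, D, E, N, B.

K: False; D: True; E: False; N: False; B: False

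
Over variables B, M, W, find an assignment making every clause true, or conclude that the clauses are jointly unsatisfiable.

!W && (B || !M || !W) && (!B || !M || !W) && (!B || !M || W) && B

B = True, M = False, W = False

Unit clause (!W) forces W = False.
Unit clause (B) forces B = True.
In (!B || !M || W) only !M is left, so M = False.
Check each clause:
  (!W): !W holds.
  (B || !M || !W): B holds.
  (!B || !M || !W): !M holds.
  (!B || !M || W): !M holds.
  (B): B holds.
All clauses satisfied.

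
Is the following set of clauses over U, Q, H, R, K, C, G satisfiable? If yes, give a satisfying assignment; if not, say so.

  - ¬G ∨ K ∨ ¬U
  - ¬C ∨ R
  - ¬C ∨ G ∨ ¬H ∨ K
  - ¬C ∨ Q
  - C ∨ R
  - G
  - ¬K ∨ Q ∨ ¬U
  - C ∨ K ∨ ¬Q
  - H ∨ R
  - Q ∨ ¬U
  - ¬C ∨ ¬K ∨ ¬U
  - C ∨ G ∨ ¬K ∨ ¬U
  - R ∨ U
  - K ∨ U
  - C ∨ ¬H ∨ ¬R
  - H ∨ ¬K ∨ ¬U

Unit clause (G) forces G = True.
Set U = False.
  then (R ∨ U) forces R = True.
  then (K ∨ U) forces K = True.
Set Q = False.
  then (¬C ∨ Q) forces C = False.
  then (C ∨ ¬H ∨ ¬R) forces H = False.
All clauses satisfied.

U = False, Q = False, H = False, R = True, K = True, C = False, G = True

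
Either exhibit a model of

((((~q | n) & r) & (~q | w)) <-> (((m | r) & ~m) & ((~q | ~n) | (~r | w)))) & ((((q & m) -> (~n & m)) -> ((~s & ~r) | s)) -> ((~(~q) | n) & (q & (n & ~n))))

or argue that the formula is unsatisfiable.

r = True; q = True; n = False; m = True; s = False; w = True

  (((~q | n) & r) & (~q | w)) <-> (((m | r) & ~m) & ((~q | ~n) | (~r | w))) = True
    ((~q | n) & r) & (~q | w) = False
      (~q | n) & r = False
        ~q | n = False
          ~q = False
      ~q | w = True
        ~q = False
    ((m | r) & ~m) & ((~q | ~n) | (~r | w)) = False
      (m | r) & ~m = False
        m | r = True
        ~m = False
      (~q | ~n) | (~r | w) = True
        ~q | ~n = True
          ~q = False
          ~n = True
        ~r | w = True
          ~r = False
  (((q & m) -> (~n & m)) -> ((~s & ~r) | s)) -> ((~(~q) | n) & (q & (n & ~n))) = True
    ((q & m) -> (~n & m)) -> ((~s & ~r) | s) = False
      (q & m) -> (~n & m) = True
        q & m = True
        ~n & m = True
          ~n = True
      (~s & ~r) | s = False
        ~s & ~r = False
          ~s = True
          ~r = False
    (~(~q) | n) & (q & (n & ~n)) = False
      ~(~q) | n = True
        ~(~q) = True
          ~q = False
      q & (n & ~n) = False
        n & ~n = False
          ~n = True
Both conjuncts True, so the formula holds.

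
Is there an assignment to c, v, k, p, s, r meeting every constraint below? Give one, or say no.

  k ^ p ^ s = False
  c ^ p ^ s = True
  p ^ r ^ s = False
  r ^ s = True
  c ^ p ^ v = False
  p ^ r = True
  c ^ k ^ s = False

c = True, v = False, k = False, p = True, s = True, r = False

k ^ p ^ s = F ^ T ^ T = False ✓
c ^ p ^ s = T ^ T ^ T = True ✓
p ^ r ^ s = T ^ F ^ T = False ✓
r ^ s = F ^ T = True ✓
c ^ p ^ v = T ^ T ^ F = False ✓
p ^ r = T ^ F = True ✓
c ^ k ^ s = T ^ F ^ T = False ✓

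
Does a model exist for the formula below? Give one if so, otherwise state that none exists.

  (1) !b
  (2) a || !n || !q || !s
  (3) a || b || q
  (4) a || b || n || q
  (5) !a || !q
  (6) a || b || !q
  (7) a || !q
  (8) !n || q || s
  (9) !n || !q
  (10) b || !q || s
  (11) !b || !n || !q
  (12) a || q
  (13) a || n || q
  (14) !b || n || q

Unit clause (!b) forces b = False.
Try a = False:
  (a || b || q) forces q = True.
  clause (a || b || !q) is falsified — backtrack.
So a = True.
  then (!a || !q) forces q = False.
Set s = True.
Set n = False.
All clauses satisfied.

b: False, a: True, s: True, n: False, q: False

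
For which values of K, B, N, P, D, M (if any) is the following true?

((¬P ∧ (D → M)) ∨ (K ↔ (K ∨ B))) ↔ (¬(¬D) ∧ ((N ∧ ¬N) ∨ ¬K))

K = False; B = True; N = False; P = True; D = False; M = True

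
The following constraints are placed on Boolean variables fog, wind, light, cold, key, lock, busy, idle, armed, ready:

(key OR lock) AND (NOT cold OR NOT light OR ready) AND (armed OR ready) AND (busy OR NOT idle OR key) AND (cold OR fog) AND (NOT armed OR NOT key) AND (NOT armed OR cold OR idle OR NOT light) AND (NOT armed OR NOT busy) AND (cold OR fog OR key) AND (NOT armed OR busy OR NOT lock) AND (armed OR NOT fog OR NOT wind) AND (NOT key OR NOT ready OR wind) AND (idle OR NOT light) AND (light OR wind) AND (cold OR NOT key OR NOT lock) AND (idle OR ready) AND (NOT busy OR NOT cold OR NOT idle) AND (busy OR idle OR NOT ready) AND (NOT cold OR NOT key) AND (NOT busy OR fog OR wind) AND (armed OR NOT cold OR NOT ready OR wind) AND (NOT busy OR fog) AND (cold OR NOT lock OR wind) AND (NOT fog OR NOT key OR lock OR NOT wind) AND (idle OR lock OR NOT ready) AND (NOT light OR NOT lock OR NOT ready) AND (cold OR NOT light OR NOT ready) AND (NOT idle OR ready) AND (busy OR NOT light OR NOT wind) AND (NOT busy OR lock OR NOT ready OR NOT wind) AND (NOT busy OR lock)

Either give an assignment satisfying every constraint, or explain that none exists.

No satisfying assignment exists.

Case armed = True:
  (NOT armed OR NOT key) forces key = False.
  (key OR lock) forces lock = True.
  (NOT armed OR NOT busy) forces busy = False.
  Clause (NOT armed OR busy OR NOT lock) is falsified — contradiction.
Case armed = False:
  (armed OR ready) forces ready = True.
  If wind = True:
    (armed OR NOT fog OR NOT wind) forces fog = False.
    (cold OR fog) forces cold = True.
    (NOT cold OR NOT key) forces key = False.
    (key OR lock) forces lock = True.
    (NOT busy OR fog) forces busy = False.
    (busy OR NOT idle OR key) forces idle = False.
    clause (busy OR idle OR NOT ready) is falsified.
  If wind = False:
    (NOT key OR NOT ready OR wind) forces key = False.
    (key OR lock) forces lock = True.
    (light OR wind) forces light = True.
    clause (NOT light OR NOT lock OR NOT ready) is falsified.
  Every sub-case reaches a contradiction.
Both cases fail, so the formula is unsatisfiable.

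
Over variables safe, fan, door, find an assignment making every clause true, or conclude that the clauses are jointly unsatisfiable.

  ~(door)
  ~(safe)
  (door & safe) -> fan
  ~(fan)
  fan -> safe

safe = False, fan = False, door = False

Unit clause (~door) forces door = False.
Unit clause (~fan) forces fan = False.
Unit clause (~safe) forces safe = False.
All clauses satisfied.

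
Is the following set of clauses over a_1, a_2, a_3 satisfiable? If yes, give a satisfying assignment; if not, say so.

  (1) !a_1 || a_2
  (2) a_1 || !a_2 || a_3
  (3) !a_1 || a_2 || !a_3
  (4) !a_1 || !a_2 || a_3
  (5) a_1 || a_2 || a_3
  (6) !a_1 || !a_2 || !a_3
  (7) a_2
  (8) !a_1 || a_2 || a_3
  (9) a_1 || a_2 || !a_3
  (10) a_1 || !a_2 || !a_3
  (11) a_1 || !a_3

Unsatisfiable — no assignment works.

Case a_1 = True:
  (!a_1 || a_2) forces a_2 = True.
  (!a_1 || !a_2 || a_3) forces a_3 = True.
  Clause (!a_1 || !a_2 || !a_3) is falsified — contradiction.
Case a_1 = False:
  (a_2) forces a_2 = True.
  (a_1 || !a_2 || a_3) forces a_3 = True.
  Clause (a_1 || !a_2 || !a_3) is falsified — contradiction.
Both cases fail, so the formula is unsatisfiable.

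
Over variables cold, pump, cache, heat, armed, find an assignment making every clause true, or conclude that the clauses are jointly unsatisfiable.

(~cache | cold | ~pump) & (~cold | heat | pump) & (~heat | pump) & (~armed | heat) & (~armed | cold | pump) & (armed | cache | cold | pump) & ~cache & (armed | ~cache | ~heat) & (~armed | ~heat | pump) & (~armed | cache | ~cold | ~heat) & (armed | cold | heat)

cold=F, pump=T, cache=F, heat=T, armed=F

Unit clause (~cache) forces cache = False.
Set cold = False.
Try pump = False:
  (~heat | pump) forces heat = False.
  (~armed | heat) forces armed = False.
  clause (armed | cache | cold | pump) is falsified — backtrack.
So pump = True.
Try heat = False:
  (~armed | heat) forces armed = False.
  clause (armed | cold | heat) is falsified — backtrack.
So heat = True.
Set armed = False.
All clauses satisfied.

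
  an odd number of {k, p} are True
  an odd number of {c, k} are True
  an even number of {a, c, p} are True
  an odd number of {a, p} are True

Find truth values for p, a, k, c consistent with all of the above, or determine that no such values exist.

p=T, a=F, k=F, c=T

{k, p}: 1 true → odd ✓
{c, k}: 1 true → odd ✓
{a, c, p}: 2 true → even ✓
{a, p}: 1 true → odd ✓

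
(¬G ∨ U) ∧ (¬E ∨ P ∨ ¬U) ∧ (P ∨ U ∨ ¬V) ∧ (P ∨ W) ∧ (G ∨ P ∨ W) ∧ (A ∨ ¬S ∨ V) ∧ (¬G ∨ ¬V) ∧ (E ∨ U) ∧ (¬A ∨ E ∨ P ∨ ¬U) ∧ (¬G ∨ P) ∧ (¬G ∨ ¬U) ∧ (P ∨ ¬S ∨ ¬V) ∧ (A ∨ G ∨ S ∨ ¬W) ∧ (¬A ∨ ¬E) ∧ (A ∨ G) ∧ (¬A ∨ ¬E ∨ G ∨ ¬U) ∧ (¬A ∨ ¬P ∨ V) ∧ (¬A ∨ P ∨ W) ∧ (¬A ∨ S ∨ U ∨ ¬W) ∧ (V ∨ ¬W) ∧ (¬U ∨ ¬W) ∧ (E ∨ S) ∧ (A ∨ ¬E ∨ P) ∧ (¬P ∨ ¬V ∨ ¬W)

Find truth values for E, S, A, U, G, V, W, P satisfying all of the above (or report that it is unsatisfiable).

Try E = True:
  (¬A ∨ ¬E) forces A = False.
  (A ∨ G) forces G = True.
  (¬G ∨ U) forces U = True.
  clause (¬G ∨ ¬U) is falsified — backtrack.
So E = False.
  then (E ∨ U) forces U = True.
  then (¬G ∨ ¬U) forces G = False.
  then (A ∨ G) forces A = True.
  then (¬U ∨ ¬W) forces W = False.
  then (E ∨ S) forces S = True.
  then (P ∨ W) forces P = True.
  then (¬A ∨ ¬P ∨ V) forces V = True.
All clauses satisfied.

E=F; S=T; A=T; U=T; G=F; V=T; W=F; P=T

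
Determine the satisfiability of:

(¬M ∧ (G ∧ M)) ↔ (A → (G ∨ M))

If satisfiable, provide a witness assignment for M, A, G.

M = False, A = True, G = False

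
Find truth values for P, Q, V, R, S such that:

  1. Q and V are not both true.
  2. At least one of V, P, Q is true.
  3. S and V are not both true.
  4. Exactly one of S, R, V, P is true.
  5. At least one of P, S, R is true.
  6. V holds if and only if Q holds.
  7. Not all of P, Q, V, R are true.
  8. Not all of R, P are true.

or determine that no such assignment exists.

P=T; Q=F; V=F; R=F; S=F

  (1) Q=F, V=F — not both ✓
  (2) {V, P, Q}: 1 true — at least one ✓
  (3) S=F, V=F — not both ✓
  (4) {S, R, V, P}: 1 true — exactly one ✓
  (5) {P, S, R}: 1 true — at least one ✓
  (6) V=F, Q=F — same ✓
  (7) {P, Q, V, R}: 1/4 true — not all ✓
  (8) {R, P}: 1/2 true — not all ✓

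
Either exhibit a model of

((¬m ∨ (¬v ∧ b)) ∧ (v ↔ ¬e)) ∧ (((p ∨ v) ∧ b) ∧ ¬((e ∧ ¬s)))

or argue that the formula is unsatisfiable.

m: False, p: True, s: False, b: True, v: True, e: False

  (¬m ∨ (¬v ∧ b)) ∧ (v ↔ ¬e) = True
    ¬m ∨ (¬v ∧ b) = True
      ¬m = True
      ¬v ∧ b = False
        ¬v = False
    v ↔ ¬e = True
      ¬e = True
  ((p ∨ v) ∧ b) ∧ ¬((e ∧ ¬s)) = True
    (p ∨ v) ∧ b = True
      p ∨ v = True
    ¬((e ∧ ¬s)) = True
      e ∧ ¬s = False
        ¬s = True
Both conjuncts True, so the formula holds.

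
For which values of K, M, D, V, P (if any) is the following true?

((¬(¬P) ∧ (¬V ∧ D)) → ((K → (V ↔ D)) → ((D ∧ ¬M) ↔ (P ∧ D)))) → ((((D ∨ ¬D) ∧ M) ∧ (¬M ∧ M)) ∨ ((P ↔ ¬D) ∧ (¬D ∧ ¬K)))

K = False; M = True; D = False; V = False; P = True

  ((¬(¬P) ∧ (¬V ∧ D)) → ((K → (V ↔ D)) → ((D ∧ ¬M) ↔ (P ∧ D)))) → ((((D ∨ ¬D) ∧ M) ∧ (¬M ∧ M)) ∨ ((P ↔ ¬D) ∧ (¬D ∧ ¬K))) = True
    (¬(¬P) ∧ (¬V ∧ D)) → ((K → (V ↔ D)) → ((D ∧ ¬M) ↔ (P ∧ D))) = True
      ¬(¬P) ∧ (¬V ∧ D) = False
        ¬(¬P) = True
          ¬P = False
        ¬V ∧ D = False
          ¬V = True
      (K → (V ↔ D)) → ((D ∧ ¬M) ↔ (P ∧ D)) = True
        K → (V ↔ D) = True
          V ↔ D = True
        (D ∧ ¬M) ↔ (P ∧ D) = True
          D ∧ ¬M = False
            ¬M = False
          P ∧ D = False
    (((D ∨ ¬D) ∧ M) ∧ (¬M ∧ M)) ∨ ((P ↔ ¬D) ∧ (¬D ∧ ¬K)) = True
      ((D ∨ ¬D) ∧ M) ∧ (¬M ∧ M) = False
        (D ∨ ¬D) ∧ M = True
          D ∨ ¬D = True
            ¬D = True
        ¬M ∧ M = False
          ¬M = False
      (P ↔ ¬D) ∧ (¬D ∧ ¬K) = True
        P ↔ ¬D = True
          ¬D = True
        ¬D ∧ ¬K = True
          ¬D = True
          ¬K = True
The formula evaluates to True.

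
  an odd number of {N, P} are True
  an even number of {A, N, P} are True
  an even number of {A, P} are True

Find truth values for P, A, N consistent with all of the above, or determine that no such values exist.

P=T, A=T, N=F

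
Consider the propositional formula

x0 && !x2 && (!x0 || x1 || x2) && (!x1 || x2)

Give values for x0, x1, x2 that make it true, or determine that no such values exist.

Case x0 = True:
  (!x2) forces x2 = False.
  (!x0 || x1 || x2) forces x1 = True.
  Clause (!x1 || x2) is falsified — contradiction.
Case x0 = False:
  Clause (x0) is falsified — contradiction.
Both cases fail, so the formula is unsatisfiable.

UNSATISFIABLE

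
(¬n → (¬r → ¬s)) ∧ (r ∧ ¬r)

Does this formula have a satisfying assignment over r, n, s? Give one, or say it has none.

No satisfying assignment exists.

Case r = True: the conjunct ¬r is False.
Case r = False: the conjunct r is False.
Both cases fail — unsatisfiable.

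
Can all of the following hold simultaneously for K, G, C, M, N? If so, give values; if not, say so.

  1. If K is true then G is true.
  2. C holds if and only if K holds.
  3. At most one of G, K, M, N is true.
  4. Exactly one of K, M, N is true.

K: False, G: False, C: False, M: True, N: False

  (1) K=F ⇒ G: vacuous ✓
  (2) C=F, K=F — same ✓
  (3) {G, K, M, N}: 1 true — at most one ✓
  (4) {K, M, N}: 1 true — exactly one ✓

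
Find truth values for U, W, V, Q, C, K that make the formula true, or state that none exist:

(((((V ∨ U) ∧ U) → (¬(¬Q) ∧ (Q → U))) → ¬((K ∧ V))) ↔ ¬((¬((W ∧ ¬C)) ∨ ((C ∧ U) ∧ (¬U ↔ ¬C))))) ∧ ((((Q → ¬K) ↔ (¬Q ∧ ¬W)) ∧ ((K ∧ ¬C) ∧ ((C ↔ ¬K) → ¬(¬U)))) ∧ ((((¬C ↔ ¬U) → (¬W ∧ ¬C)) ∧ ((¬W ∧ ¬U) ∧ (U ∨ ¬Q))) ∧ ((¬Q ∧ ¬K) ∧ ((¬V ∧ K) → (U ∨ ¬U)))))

Case K = True: the conjunct ¬K is False.
Case K = False: the conjunct K is False.
Both cases fail — unsatisfiable.

No satisfying assignment exists.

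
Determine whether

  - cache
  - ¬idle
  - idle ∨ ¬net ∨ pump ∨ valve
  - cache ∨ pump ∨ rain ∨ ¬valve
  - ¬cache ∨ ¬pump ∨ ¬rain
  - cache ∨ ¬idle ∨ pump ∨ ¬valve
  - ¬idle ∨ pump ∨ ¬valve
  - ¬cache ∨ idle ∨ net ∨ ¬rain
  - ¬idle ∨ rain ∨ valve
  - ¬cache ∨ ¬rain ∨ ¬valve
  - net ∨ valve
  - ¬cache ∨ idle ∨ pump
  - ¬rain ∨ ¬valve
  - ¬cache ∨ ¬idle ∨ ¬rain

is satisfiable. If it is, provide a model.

Unit clause (cache) forces cache = True.
Unit clause (¬idle) forces idle = False.
In (¬cache ∨ idle ∨ pump) only pump is left, so pump = True.
In (¬cache ∨ ¬pump ∨ ¬rain) only ¬rain is left, so rain = False.
Set net = True.
Set valve = False.
All clauses satisfied.

pump = True, cache = True, net = True, idle = False, rain = False, valve = False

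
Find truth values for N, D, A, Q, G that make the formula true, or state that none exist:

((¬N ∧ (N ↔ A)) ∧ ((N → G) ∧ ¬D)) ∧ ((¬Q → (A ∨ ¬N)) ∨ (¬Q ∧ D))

N=F, D=F, A=F, Q=F, G=F

  (¬N ∧ (N ↔ A)) ∧ ((N → G) ∧ ¬D) = True
    ¬N ∧ (N ↔ A) = True
      ¬N = True
      N ↔ A = True
    (N → G) ∧ ¬D = True
      N → G = True
      ¬D = True
  (¬Q → (A ∨ ¬N)) ∨ (¬Q ∧ D) = True
    ¬Q → (A ∨ ¬N) = True
      ¬Q = True
      A ∨ ¬N = True
        ¬N = True
    ¬Q ∧ D = False
      ¬Q = True
Both conjuncts True, so the formula holds.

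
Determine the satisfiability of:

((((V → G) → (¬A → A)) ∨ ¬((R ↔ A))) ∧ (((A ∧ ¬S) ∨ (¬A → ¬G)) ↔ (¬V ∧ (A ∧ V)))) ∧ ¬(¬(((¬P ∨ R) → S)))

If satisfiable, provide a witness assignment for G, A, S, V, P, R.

G: True, A: False, S: True, V: False, P: False, R: True

  (((V → G) → (¬A → A)) ∨ ¬((R ↔ A))) ∧ (((A ∧ ¬S) ∨ (¬A → ¬G)) ↔ (¬V ∧ (A ∧ V))) = True
    ((V → G) → (¬A → A)) ∨ ¬((R ↔ A)) = True
      (V → G) → (¬A → A) = False
        V → G = True
        ¬A → A = False
          ¬A = True
      ¬((R ↔ A)) = True
        R ↔ A = False
    ((A ∧ ¬S) ∨ (¬A → ¬G)) ↔ (¬V ∧ (A ∧ V)) = True
      (A ∧ ¬S) ∨ (¬A → ¬G) = False
        A ∧ ¬S = False
          ¬S = False
        ¬A → ¬G = False
          ¬A = True
          ¬G = False
      ¬V ∧ (A ∧ V) = False
        ¬V = True
        A ∧ V = False
  ¬(¬(((¬P ∨ R) → S))) = True
    ¬(((¬P ∨ R) → S)) = False
      (¬P ∨ R) → S = True
        ¬P ∨ R = True
          ¬P = True
Both conjuncts True, so the formula holds.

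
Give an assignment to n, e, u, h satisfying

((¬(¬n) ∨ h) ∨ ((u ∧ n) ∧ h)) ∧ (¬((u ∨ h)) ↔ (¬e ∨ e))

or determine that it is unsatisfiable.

n: True; e: False; u: False; h: False

  (¬(¬n) ∨ h) ∨ ((u ∧ n) ∧ h) = True
    ¬(¬n) ∨ h = True
      ¬(¬n) = True
        ¬n = False
    (u ∧ n) ∧ h = False
      u ∧ n = False
  ¬((u ∨ h)) ↔ (¬e ∨ e) = True
    ¬((u ∨ h)) = True
      u ∨ h = False
    ¬e ∨ e = True
      ¬e = True
Both conjuncts True, so the formula holds.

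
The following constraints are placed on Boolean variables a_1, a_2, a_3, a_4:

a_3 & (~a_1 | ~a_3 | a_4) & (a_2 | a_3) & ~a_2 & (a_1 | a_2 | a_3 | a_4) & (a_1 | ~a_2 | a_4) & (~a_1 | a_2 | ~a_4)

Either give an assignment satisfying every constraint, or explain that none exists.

a_1: False, a_2: False, a_3: True, a_4: False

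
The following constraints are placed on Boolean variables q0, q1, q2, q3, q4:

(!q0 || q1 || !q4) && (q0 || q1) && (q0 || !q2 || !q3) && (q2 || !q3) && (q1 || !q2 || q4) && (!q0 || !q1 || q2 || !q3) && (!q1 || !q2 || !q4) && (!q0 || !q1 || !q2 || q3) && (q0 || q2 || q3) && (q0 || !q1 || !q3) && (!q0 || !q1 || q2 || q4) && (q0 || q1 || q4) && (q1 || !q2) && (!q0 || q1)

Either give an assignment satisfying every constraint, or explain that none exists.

q0=T, q1=T, q2=T, q3=T, q4=F

Set q0 = True.
  then (!q0 || q1) forces q1 = True.
Set q2 = True.
  then (!q1 || !q2 || !q4) forces q4 = False.
  then (!q0 || !q1 || !q2 || q3) forces q3 = True.
All clauses satisfied.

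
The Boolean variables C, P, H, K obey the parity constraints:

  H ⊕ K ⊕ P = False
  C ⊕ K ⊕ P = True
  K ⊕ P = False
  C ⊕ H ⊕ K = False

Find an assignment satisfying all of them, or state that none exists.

C: True, P: True, H: False, K: True

H ⊕ K ⊕ P = F ⊕ T ⊕ T = False ✓
C ⊕ K ⊕ P = T ⊕ T ⊕ T = True ✓
K ⊕ P = T ⊕ T = False ✓
C ⊕ H ⊕ K = T ⊕ F ⊕ T = False ✓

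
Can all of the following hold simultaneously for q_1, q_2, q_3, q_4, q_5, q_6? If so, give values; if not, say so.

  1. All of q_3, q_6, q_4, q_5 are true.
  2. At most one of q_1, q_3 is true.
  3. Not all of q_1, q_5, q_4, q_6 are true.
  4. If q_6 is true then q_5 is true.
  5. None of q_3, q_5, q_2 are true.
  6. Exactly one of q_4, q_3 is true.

UNSATISFIABLE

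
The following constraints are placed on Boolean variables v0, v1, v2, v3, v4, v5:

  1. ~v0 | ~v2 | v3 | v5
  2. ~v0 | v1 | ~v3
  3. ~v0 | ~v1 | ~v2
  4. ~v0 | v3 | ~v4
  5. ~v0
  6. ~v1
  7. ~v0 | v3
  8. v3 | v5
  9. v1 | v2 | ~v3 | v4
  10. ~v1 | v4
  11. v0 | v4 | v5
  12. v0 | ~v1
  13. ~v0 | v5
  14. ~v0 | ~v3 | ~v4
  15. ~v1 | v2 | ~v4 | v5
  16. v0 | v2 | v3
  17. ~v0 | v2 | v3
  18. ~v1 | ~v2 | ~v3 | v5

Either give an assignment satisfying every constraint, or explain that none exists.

Unit clause (~v0) forces v0 = False.
Unit clause (~v1) forces v1 = False.
Set v2 = True.
Set v3 = True.
Set v4 = True.
Set v5 = False.
All clauses satisfied.

v0: False, v1: False, v2: True, v3: True, v4: True, v5: False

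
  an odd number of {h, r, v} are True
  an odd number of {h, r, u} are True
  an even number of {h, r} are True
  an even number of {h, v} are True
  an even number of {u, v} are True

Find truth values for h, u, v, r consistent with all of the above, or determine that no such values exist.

h: True; u: True; v: True; r: True

{h, r, v}: 3 true → odd ✓
{h, r, u}: 3 true → odd ✓
{h, r}: 2 true → even ✓
{h, v}: 2 true → even ✓
{u, v}: 2 true → even ✓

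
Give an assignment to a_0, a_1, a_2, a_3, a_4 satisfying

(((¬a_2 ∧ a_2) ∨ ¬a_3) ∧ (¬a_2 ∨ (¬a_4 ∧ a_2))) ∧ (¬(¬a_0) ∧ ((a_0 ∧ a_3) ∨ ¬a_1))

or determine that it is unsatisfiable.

a_0=T, a_1=F, a_2=T, a_3=F, a_4=F

  ((¬a_2 ∧ a_2) ∨ ¬a_3) ∧ (¬a_2 ∨ (¬a_4 ∧ a_2)) = True
    (¬a_2 ∧ a_2) ∨ ¬a_3 = True
      ¬a_2 ∧ a_2 = False
        ¬a_2 = False
      ¬a_3 = True
    ¬a_2 ∨ (¬a_4 ∧ a_2) = True
      ¬a_2 = False
      ¬a_4 ∧ a_2 = True
        ¬a_4 = True
  ¬(¬a_0) ∧ ((a_0 ∧ a_3) ∨ ¬a_1) = True
    ¬(¬a_0) = True
      ¬a_0 = False
    (a_0 ∧ a_3) ∨ ¬a_1 = True
      a_0 ∧ a_3 = False
      ¬a_1 = True
Both conjuncts True, so the formula holds.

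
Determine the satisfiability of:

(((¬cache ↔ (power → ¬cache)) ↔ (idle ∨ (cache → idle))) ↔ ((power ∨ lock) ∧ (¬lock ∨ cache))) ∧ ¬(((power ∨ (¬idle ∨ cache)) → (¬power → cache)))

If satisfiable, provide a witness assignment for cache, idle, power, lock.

Unsatisfiable

Case cache = True: the conjunct ¬(((power ∨ (¬idle ∨ cache)) → (¬power → cache))) becomes ¬((True → True)) = False.
Case cache = False: the formula simplifies to ((power ∨ lock) ∧ ¬lock) ∧ ¬(((power ∨ ¬idle) → power)).
  power = True: the conjunct ¬(((power ∨ ¬idle) → power)) becomes ¬((True → True)) = False.
  power = False: simplifies to (lock ∧ ¬lock) ∧ ¬idle.
    lock = True: the conjunct ¬lock is False.
    lock = False: the conjunct lock is False.
Both cases fail — unsatisfiable.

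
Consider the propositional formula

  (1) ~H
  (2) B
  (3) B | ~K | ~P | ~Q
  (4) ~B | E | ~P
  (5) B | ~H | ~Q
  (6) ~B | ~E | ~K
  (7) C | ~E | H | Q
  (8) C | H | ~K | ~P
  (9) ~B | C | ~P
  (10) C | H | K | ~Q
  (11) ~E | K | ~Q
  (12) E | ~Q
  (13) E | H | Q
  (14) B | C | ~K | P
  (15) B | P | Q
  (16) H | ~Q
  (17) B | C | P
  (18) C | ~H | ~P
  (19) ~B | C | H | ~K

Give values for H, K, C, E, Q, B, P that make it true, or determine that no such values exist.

Unit clause (~H) forces H = False.
Unit clause (B) forces B = True.
In (H | ~Q) only ~Q is left, so Q = False.
In (E | H | Q) only E is left, so E = True.
In (~B | ~E | ~K) only ~K is left, so K = False.
In (C | ~E | H | Q) only C is left, so C = True.
Set P = True.
All clauses satisfied.

H: False; K: False; C: True; E: True; Q: False; B: True; P: True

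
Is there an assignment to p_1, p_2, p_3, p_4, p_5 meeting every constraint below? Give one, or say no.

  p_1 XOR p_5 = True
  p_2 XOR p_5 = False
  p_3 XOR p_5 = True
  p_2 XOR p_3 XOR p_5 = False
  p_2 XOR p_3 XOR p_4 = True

p_1=F; p_2=T; p_3=F; p_4=F; p_5=T

p_1 XOR p_5 = F XOR T = True ✓
p_2 XOR p_5 = T XOR T = False ✓
p_3 XOR p_5 = F XOR T = True ✓
p_2 XOR p_3 XOR p_5 = T XOR F XOR T = False ✓
p_2 XOR p_3 XOR p_4 = T XOR F XOR F = True ✓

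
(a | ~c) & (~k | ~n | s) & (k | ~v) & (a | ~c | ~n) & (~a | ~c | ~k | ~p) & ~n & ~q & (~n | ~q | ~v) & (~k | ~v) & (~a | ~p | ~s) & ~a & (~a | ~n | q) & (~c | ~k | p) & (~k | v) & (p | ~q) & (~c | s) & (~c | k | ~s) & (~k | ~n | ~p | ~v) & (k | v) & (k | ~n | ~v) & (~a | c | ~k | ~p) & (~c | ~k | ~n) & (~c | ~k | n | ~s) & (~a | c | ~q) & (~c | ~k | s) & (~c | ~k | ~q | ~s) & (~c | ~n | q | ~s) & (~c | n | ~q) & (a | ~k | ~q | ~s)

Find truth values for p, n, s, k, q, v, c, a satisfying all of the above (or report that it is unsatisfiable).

The formula is unsatisfiable.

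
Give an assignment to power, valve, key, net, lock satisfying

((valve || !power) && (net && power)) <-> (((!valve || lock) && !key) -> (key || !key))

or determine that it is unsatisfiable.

power: True, valve: True, key: True, net: True, lock: True

  ((valve || !power) && (net && power)) <-> (((!valve || lock) && !key) -> (key || !key)) = True
    (valve || !power) && (net && power) = True
      valve || !power = True
        !power = False
      net && power = True
    ((!valve || lock) && !key) -> (key || !key) = True
      (!valve || lock) && !key = False
        !valve || lock = True
          !valve = False
        !key = False
      key || !key = True
        !key = False
The formula evaluates to True.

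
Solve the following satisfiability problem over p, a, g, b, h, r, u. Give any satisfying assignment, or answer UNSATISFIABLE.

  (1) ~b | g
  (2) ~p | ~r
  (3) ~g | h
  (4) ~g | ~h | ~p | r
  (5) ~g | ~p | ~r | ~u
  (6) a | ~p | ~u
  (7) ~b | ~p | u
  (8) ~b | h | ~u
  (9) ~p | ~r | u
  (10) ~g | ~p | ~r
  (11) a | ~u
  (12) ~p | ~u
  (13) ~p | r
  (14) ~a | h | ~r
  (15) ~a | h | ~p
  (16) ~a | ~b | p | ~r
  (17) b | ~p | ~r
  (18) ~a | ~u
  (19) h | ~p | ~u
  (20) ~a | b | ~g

Try p = True:
  (~p | ~r) forces r = False.
  clause (~p | r) is falsified — backtrack.
So p = False.
Set a = True.
  then (~a | ~u) forces u = False.
Set g = True.
  then (~g | h) forces h = True.
  then (~a | b | ~g) forces b = True.
  then (~a | ~b | p | ~r) forces r = False.
All clauses satisfied.

p: False; a: True; g: True; b: True; h: True; r: False; u: False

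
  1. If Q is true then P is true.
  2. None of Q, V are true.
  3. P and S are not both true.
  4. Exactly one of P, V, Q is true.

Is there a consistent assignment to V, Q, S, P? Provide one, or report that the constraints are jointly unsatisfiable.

V = False, Q = False, S = False, P = True

  (1) Q=F ⇒ P: vacuous ✓
  (2) {Q, V}: 0 true — none ✓
  (3) P=T, S=F — not both ✓
  (4) {P, V, Q}: 1 true — exactly one ✓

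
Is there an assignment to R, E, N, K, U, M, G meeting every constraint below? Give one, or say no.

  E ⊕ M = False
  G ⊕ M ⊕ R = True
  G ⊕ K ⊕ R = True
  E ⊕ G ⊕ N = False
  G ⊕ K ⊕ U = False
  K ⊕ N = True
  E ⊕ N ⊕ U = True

R = True; E = True; N = False; K = True; U = False; M = True; G = True

E ⊕ M = T ⊕ T = False ✓
G ⊕ M ⊕ R = T ⊕ T ⊕ T = True ✓
G ⊕ K ⊕ R = T ⊕ T ⊕ T = True ✓
E ⊕ G ⊕ N = T ⊕ T ⊕ F = False ✓
G ⊕ K ⊕ U = T ⊕ T ⊕ F = False ✓
K ⊕ N = T ⊕ F = True ✓
E ⊕ N ⊕ U = T ⊕ F ⊕ F = True ✓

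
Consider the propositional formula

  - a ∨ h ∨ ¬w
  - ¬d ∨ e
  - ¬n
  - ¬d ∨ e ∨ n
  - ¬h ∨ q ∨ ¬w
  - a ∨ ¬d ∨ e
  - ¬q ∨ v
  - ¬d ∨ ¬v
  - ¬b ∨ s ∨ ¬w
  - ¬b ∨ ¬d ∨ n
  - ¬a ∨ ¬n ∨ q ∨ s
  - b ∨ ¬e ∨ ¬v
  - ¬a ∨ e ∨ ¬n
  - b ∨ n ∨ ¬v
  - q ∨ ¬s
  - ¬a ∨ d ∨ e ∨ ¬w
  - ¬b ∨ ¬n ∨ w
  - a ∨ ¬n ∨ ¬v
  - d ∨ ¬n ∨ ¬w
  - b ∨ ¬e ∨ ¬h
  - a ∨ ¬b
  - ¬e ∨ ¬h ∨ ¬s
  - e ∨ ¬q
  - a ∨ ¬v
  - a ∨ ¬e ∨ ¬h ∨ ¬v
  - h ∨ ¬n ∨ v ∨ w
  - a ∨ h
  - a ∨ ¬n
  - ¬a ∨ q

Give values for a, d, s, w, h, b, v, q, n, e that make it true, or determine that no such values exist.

Unit clause (¬n) forces n = False.
Set a = True.
  then (¬a ∨ q) forces q = True.
  then (¬q ∨ v) forces v = True.
  then (¬d ∨ ¬v) forces d = False.
  then (b ∨ n ∨ ¬v) forces b = True.
  then (e ∨ ¬q) forces e = True.
Set s = True.
  then (¬e ∨ ¬h ∨ ¬s) forces h = False.
Set w = True.
All clauses satisfied.

a: True, d: False, s: True, w: True, h: False, b: True, v: True, q: True, n: False, e: True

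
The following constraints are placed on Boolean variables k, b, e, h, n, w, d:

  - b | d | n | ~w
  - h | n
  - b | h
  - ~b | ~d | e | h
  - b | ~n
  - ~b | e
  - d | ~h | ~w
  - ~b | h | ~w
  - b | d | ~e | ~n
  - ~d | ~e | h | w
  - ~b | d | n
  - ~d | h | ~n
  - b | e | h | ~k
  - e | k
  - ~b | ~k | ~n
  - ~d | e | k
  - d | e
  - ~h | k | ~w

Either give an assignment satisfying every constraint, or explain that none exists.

Set k = False.
  then (e | k) forces e = True.
Set b = True.
Set h = True.
  then (~h | k | ~w) forces w = False.
Set n = True.
Set d = True.
All clauses satisfied.

k = False, b = True, e = True, h = True, n = True, w = False, d = True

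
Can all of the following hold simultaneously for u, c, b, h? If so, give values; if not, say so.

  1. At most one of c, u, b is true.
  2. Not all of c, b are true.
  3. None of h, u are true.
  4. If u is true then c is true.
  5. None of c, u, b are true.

u: False, c: False, b: False, h: False

  (1) {c, u, b}: 0 true — at most one ✓
  (2) {c, b}: 0/2 true — not all ✓
  (3) {h, u}: 0 true — none ✓
  (4) u=F ⇒ c: vacuous ✓
  (5) {c, u, b}: 0 true — none ✓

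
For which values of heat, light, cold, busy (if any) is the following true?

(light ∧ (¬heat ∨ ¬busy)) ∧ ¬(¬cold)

heat = False; light = True; cold = True; busy = False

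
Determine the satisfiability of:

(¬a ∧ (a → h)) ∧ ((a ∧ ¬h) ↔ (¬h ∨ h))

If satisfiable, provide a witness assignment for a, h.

Case a = True: the conjunct ¬a is False.
Case a = False: the formula simplifies to ¬((¬h ∨ h)).
  h = True: this becomes ¬((False ∨ True)) = False.
  h = False: this becomes ¬((True ∨ False)) = False.
Both cases fail — unsatisfiable.

UNSATISFIABLE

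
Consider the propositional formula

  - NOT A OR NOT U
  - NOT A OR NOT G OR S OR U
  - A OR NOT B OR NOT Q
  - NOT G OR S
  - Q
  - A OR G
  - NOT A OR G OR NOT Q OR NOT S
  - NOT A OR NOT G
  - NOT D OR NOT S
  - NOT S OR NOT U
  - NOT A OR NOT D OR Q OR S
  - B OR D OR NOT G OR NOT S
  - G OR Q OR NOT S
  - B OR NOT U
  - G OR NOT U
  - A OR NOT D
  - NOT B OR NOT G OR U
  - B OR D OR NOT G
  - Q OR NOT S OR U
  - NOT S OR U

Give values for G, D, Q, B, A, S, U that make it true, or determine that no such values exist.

G=F; D=T; Q=T; B=T; A=T; S=F; U=F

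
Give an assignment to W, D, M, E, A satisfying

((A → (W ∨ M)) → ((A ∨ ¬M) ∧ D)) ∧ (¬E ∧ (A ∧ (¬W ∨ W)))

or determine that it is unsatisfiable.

W = False, D = True, M = False, E = False, A = True

  (A → (W ∨ M)) → ((A ∨ ¬M) ∧ D) = True
    A → (W ∨ M) = False
      W ∨ M = False
    (A ∨ ¬M) ∧ D = True
      A ∨ ¬M = True
        ¬M = True
  ¬E ∧ (A ∧ (¬W ∨ W)) = True
    ¬E = True
    A ∧ (¬W ∨ W) = True
      ¬W ∨ W = True
        ¬W = True
Both conjuncts True, so the formula holds.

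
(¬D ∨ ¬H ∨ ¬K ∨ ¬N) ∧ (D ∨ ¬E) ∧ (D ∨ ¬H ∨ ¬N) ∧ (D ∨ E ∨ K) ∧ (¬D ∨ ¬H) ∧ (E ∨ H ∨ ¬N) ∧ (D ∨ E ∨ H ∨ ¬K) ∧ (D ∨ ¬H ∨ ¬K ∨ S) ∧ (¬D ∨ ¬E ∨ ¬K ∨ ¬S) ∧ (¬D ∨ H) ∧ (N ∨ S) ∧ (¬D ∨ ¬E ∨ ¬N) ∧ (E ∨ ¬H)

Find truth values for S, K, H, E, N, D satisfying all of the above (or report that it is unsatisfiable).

Unsatisfiable — no assignment works.

Case D = True:
  (¬D ∨ ¬H) forces H = False.
  Clause (¬D ∨ H) is falsified — contradiction.
Case D = False:
  (D ∨ ¬E) forces E = False.
  (D ∨ E ∨ K) forces K = True.
  (D ∨ E ∨ H ∨ ¬K) forces H = True.
  Clause (E ∨ ¬H) is falsified — contradiction.
Both cases fail, so the formula is unsatisfiable.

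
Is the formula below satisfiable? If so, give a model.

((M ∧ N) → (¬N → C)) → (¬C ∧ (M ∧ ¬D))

M = True; N = False; D = False; C = False

  ((M ∧ N) → (¬N → C)) → (¬C ∧ (M ∧ ¬D)) = True
    (M ∧ N) → (¬N → C) = True
      M ∧ N = False
      ¬N → C = False
        ¬N = True
    ¬C ∧ (M ∧ ¬D) = True
      ¬C = True
      M ∧ ¬D = True
        ¬D = True
The formula evaluates to True.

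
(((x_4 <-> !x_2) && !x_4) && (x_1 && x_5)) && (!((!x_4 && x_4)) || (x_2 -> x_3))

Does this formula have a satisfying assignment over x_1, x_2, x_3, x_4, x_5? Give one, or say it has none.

x_1: True, x_2: True, x_3: False, x_4: False, x_5: True

  ((x_4 <-> !x_2) && !x_4) && (x_1 && x_5) = True
    (x_4 <-> !x_2) && !x_4 = True
      x_4 <-> !x_2 = True
        !x_2 = False
      !x_4 = True
    x_1 && x_5 = True
  !((!x_4 && x_4)) || (x_2 -> x_3) = True
    !((!x_4 && x_4)) = True
      !x_4 && x_4 = False
        !x_4 = True
    x_2 -> x_3 = False
Both conjuncts True, so the formula holds.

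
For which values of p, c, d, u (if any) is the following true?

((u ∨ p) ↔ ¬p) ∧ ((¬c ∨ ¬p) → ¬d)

p = False, c = False, d = False, u = True

  (u ∨ p) ↔ ¬p = True
    u ∨ p = True
    ¬p = True
  (¬c ∨ ¬p) → ¬d = True
    ¬c ∨ ¬p = True
      ¬c = True
      ¬p = True
    ¬d = True
Both conjuncts True, so the formula holds.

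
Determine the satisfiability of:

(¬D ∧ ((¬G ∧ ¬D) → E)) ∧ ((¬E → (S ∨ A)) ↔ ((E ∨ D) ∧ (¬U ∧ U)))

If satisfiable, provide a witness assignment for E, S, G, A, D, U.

E = False, S = False, G = True, A = False, D = False, U = True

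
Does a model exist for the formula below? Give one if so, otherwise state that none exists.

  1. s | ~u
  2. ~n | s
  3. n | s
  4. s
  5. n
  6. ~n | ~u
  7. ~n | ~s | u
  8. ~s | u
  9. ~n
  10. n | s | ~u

Case n = True:
  Clause (~n) is falsified — contradiction.
Case n = False:
  Clause (n) is falsified — contradiction.
Both cases fail, so the formula is unsatisfiable.

The formula is unsatisfiable.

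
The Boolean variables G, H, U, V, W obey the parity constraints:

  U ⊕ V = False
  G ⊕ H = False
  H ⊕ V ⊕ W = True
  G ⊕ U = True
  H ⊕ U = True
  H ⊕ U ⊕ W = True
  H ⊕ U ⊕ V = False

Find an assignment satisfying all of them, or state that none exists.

G=F; H=F; U=T; V=T; W=F

U ⊕ V = T ⊕ T = False ✓
G ⊕ H = F ⊕ F = False ✓
H ⊕ V ⊕ W = F ⊕ T ⊕ F = True ✓
G ⊕ U = F ⊕ T = True ✓
H ⊕ U = F ⊕ T = True ✓
H ⊕ U ⊕ W = F ⊕ T ⊕ F = True ✓
H ⊕ U ⊕ V = F ⊕ T ⊕ T = False ✓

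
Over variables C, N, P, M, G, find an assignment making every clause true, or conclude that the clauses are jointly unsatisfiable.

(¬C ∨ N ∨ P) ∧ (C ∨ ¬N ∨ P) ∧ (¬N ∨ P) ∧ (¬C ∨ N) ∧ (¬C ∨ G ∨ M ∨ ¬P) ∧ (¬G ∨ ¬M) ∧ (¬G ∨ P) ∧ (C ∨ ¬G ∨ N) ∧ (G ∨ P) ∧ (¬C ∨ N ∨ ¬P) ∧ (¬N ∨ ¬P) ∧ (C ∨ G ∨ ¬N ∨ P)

Try C = True:
  (¬C ∨ N) forces N = True.
  (¬N ∨ P) forces P = True.
  clause (¬N ∨ ¬P) is falsified — backtrack.
So C = False.
Set N = False.
  then (C ∨ ¬G ∨ N) forces G = False.
  then (G ∨ P) forces P = True.
Set M = False.
All clauses satisfied.

C=F; N=F; P=T; M=F; G=F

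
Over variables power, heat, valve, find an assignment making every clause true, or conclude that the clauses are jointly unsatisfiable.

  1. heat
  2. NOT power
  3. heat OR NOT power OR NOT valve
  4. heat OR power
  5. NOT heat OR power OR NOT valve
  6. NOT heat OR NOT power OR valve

power: False, heat: True, valve: False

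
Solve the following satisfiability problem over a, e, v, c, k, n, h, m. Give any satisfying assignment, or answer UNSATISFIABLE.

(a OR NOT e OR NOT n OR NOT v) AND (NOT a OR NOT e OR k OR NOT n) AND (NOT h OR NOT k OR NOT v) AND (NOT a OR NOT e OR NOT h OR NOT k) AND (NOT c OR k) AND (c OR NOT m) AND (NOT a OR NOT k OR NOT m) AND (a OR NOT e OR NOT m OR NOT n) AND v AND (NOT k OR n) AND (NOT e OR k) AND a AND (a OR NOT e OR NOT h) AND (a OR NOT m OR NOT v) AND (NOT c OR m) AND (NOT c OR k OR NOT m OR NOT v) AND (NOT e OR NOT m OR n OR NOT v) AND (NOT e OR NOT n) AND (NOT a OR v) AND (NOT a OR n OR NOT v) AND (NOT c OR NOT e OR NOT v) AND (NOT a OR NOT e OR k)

Unit clause (v) forces v = True.
Unit clause (a) forces a = True.
In (NOT a OR n OR NOT v) only n is left, so n = True.
In (NOT e OR NOT n) only NOT e is left, so e = False.
Try c = True:
  (NOT c OR k) forces k = True.
  (NOT h OR NOT k OR NOT v) forces h = False.
  (NOT a OR NOT k OR NOT m) forces m = False.
  clause (NOT c OR m) is falsified — backtrack.
So c = False.
  then (c OR NOT m) forces m = False.
Set k = False.
Set h = False.
All clauses satisfied.

a = True, e = False, v = True, c = False, k = False, n = True, h = False, m = False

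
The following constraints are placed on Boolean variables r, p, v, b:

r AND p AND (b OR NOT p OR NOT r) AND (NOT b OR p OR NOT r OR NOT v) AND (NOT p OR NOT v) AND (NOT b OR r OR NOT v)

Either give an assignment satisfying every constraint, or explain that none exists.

r = True, p = True, v = False, b = True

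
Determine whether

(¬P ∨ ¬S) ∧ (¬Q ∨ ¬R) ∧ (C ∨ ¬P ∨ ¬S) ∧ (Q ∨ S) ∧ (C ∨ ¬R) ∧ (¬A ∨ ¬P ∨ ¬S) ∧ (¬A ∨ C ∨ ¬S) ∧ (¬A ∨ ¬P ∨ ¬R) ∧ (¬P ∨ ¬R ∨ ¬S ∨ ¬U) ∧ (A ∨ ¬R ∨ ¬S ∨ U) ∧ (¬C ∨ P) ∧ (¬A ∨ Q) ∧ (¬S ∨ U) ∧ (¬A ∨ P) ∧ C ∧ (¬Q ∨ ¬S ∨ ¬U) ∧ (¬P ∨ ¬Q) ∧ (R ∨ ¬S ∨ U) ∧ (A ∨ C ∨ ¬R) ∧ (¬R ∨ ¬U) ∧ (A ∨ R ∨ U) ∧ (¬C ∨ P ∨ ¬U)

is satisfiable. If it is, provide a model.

Case P = True:
  (¬P ∨ ¬S) forces S = False.
  (Q ∨ S) forces Q = True.
  Clause (¬P ∨ ¬Q) is falsified — contradiction.
Case P = False:
  (¬C ∨ P) forces C = False.
  Clause (C) is falsified — contradiction.
Both cases fail, so the formula is unsatisfiable.

Unsatisfiable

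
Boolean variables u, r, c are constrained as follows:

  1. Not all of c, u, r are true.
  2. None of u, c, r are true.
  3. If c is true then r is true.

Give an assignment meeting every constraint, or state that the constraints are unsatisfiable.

u = False; r = False; c = False

  (1) {c, u, r}: 0/3 true — not all ✓
  (2) {u, c, r}: 0 true — none ✓
  (3) c=F ⇒ r: vacuous ✓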